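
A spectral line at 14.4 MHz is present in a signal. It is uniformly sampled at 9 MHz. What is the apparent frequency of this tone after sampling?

3.6 MHz

14.4 MHz mod fs = 5.4 MHz.
5.4 MHz > fs/2 = 4.5 MHz, folds to fs − 5.4 MHz = 3.6 MHz.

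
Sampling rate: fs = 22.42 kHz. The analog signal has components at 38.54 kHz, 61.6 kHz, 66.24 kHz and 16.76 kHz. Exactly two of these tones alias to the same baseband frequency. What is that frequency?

fs/2 = 11.21 kHz.
38.54 kHz mod fs = 16.12 kHz.
16.12 kHz > fs/2 = 11.21 kHz, folds to fs − 16.12 kHz = 6.3 kHz.
61.6 kHz mod fs = 16.76 kHz.
16.76 kHz > fs/2 = 11.21 kHz, folds to fs − 16.76 kHz = 5.66 kHz.
66.24 kHz mod fs = 21.4 kHz.
21.4 kHz > fs/2 = 11.21 kHz, folds to fs − 21.4 kHz = 1.02 kHz.
16.76 kHz > fs/2 = 11.21 kHz, folds to fs − 16.76 kHz = 5.66 kHz.
16.76 kHz and 61.6 kHz both map to 5.66 kHz.

5.66 kHz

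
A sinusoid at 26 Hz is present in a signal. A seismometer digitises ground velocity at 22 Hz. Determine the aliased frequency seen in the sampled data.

26 Hz mod fs = 4 Hz.
4 Hz ≤ fs/2 = 11 Hz, appears at 4 Hz.

4 Hz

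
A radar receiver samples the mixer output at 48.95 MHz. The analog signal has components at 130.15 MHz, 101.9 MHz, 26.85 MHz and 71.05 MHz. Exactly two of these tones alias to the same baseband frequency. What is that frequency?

22.1 MHz

fs/2 = 24.475 MHz.
130.15 MHz mod fs = 32.25 MHz.
32.25 MHz > fs/2 = 24.475 MHz, folds to fs − 32.25 MHz = 16.7 MHz.
101.9 MHz mod fs = 4 MHz.
4 MHz ≤ fs/2 = 24.475 MHz, appears at 4 MHz.
26.85 MHz > fs/2 = 24.475 MHz, folds to fs − 26.85 MHz = 22.1 MHz.
71.05 MHz mod fs = 22.1 MHz.
22.1 MHz ≤ fs/2 = 24.475 MHz, appears at 22.1 MHz.
26.85 MHz and 71.05 MHz both map to 22.1 MHz.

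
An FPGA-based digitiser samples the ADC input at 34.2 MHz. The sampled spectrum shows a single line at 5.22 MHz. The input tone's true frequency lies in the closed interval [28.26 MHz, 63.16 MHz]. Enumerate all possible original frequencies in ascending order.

28.98 MHz, 39.42 MHz

Frequencies that alias to 5.22 MHz are k·fs ± 5.22 MHz for integer k ≥ 0.
k=0: 5.22 MHz.
k=1: 28.98 MHz, 39.42 MHz.
k=2: 63.18 MHz, 73.62 MHz.
Within [28.26 MHz, 63.16 MHz]: 28.98 MHz, 39.42 MHz.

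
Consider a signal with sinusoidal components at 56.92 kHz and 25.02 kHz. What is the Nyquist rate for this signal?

113.84 kHz

Highest-frequency component: 56.92 kHz.
Nyquist rate = 2 × 56.92 kHz = 113.84 kHz.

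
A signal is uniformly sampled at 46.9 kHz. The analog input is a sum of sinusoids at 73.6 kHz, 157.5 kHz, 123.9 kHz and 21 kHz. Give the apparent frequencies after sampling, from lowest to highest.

fs/2 = 23.45 kHz.
73.6 kHz mod fs = 26.7 kHz.
26.7 kHz > fs/2 = 23.45 kHz, folds to fs − 26.7 kHz = 20.2 kHz.
157.5 kHz mod fs = 16.8 kHz.
16.8 kHz ≤ fs/2 = 23.45 kHz, appears at 16.8 kHz.
123.9 kHz mod fs = 30.1 kHz.
30.1 kHz > fs/2 = 23.45 kHz, folds to fs − 30.1 kHz = 16.8 kHz.
21 kHz ≤ fs/2 = 23.45 kHz, passes unchanged.
Distinct values: {16.8 kHz, 20.2 kHz, 21 kHz}.

16.8 kHz, 20.2 kHz, 21 kHz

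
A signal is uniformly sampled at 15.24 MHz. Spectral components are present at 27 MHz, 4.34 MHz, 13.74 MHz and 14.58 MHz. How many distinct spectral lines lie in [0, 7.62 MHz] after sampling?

4

fs/2 = 7.62 MHz.
27 MHz mod fs = 11.76 MHz.
11.76 MHz > fs/2 = 7.62 MHz, folds to fs − 11.76 MHz = 3.48 MHz.
4.34 MHz ≤ fs/2 = 7.62 MHz, passes unchanged.
13.74 MHz > fs/2 = 7.62 MHz, folds to fs − 13.74 MHz = 1.5 MHz.
14.58 MHz > fs/2 = 7.62 MHz, folds to fs − 14.58 MHz = 0.66 MHz.
Distinct values: {0.66 MHz, 1.5 MHz, 3.48 MHz, 4.34 MHz} → 4.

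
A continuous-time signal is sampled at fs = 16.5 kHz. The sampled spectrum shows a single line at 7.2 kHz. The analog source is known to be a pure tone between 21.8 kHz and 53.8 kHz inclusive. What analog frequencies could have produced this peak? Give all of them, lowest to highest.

23.7 kHz, 25.8 kHz, 40.2 kHz, 42.3 kHz

Frequencies that alias to 7.2 kHz are k·fs ± 7.2 kHz for integer k ≥ 0.
k=0: 7.2 kHz.
k=1: 9.3 kHz, 23.7 kHz.
k=2: 25.8 kHz, 40.2 kHz.
k=3: 42.3 kHz, 56.7 kHz.
k=4: 58.8 kHz, 73.2 kHz.
Within [21.8 kHz, 53.8 kHz]: 23.7 kHz, 25.8 kHz, 40.2 kHz, 42.3 kHz.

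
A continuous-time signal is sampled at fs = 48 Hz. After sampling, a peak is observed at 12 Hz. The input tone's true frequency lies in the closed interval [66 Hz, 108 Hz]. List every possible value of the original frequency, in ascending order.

84 Hz, 108 Hz

Frequencies that alias to 12 Hz are k·fs ± 12 Hz for integer k ≥ 0.
k=0: 12 Hz.
k=1: 36 Hz, 60 Hz.
k=2: 84 Hz, 108 Hz.
k=3: 132 Hz, 156 Hz.
Within [66 Hz, 108 Hz]: 84 Hz, 108 Hz.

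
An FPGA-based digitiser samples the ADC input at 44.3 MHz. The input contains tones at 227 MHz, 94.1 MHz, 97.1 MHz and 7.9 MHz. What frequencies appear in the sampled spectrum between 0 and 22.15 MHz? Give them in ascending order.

fs/2 = 22.15 MHz.
227 MHz mod fs = 5.5 MHz.
5.5 MHz ≤ fs/2 = 22.15 MHz, appears at 5.5 MHz.
94.1 MHz mod fs = 5.5 MHz.
5.5 MHz ≤ fs/2 = 22.15 MHz, appears at 5.5 MHz.
97.1 MHz mod fs = 8.5 MHz.
8.5 MHz ≤ fs/2 = 22.15 MHz, appears at 8.5 MHz.
7.9 MHz ≤ fs/2 = 22.15 MHz, passes unchanged.
Distinct values: {5.5 MHz, 7.9 MHz, 8.5 MHz}.

5.5 MHz, 7.9 MHz, 8.5 MHz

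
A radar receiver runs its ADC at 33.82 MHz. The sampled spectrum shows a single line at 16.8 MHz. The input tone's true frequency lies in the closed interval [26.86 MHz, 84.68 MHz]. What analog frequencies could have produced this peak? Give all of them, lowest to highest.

50.62 MHz, 50.84 MHz, 84.44 MHz, 84.66 MHz

Frequencies that alias to 16.8 MHz are k·fs ± 16.8 MHz for integer k ≥ 0.
k=0: 16.8 MHz.
k=1: 17.02 MHz, 50.62 MHz.
k=2: 50.84 MHz, 84.44 MHz.
k=3: 84.66 MHz, 118.26 MHz.
k=4: 118.48 MHz, 152.08 MHz.
Within [26.86 MHz, 84.68 MHz]: 50.62 MHz, 50.84 MHz, 84.44 MHz, 84.66 MHz.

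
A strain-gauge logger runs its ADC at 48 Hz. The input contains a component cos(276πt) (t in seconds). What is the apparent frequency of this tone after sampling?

ω = 276π rad/s → f = ω/(2π) = 138 Hz.
138 Hz mod fs = 42 Hz.
42 Hz > fs/2 = 24 Hz, folds to fs − 42 Hz = 6 Hz.

6 Hz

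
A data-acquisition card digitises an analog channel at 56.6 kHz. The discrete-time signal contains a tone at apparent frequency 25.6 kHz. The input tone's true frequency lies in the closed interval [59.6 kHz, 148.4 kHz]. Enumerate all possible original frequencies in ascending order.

82.2 kHz, 87.6 kHz, 138.8 kHz, 144.2 kHz

Frequencies that alias to 25.6 kHz are k·fs ± 25.6 kHz for integer k ≥ 0.
k=0: 25.6 kHz.
k=1: 31 kHz, 82.2 kHz.
k=2: 87.6 kHz, 138.8 kHz.
k=3: 144.2 kHz, 195.4 kHz.
k=4: 200.8 kHz, 252 kHz.
Within [59.6 kHz, 148.4 kHz]: 82.2 kHz, 87.6 kHz, 138.8 kHz, 144.2 kHz.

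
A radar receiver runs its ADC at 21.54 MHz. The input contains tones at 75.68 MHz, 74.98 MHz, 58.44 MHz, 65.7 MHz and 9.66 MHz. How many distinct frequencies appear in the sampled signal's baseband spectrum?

5

fs/2 = 10.77 MHz.
75.68 MHz mod fs = 11.06 MHz.
11.06 MHz > fs/2 = 10.77 MHz, folds to fs − 11.06 MHz = 10.48 MHz.
74.98 MHz mod fs = 10.36 MHz.
10.36 MHz ≤ fs/2 = 10.77 MHz, appears at 10.36 MHz.
58.44 MHz mod fs = 15.36 MHz.
15.36 MHz > fs/2 = 10.77 MHz, folds to fs − 15.36 MHz = 6.18 MHz.
65.7 MHz mod fs = 1.08 MHz.
1.08 MHz ≤ fs/2 = 10.77 MHz, appears at 1.08 MHz.
9.66 MHz ≤ fs/2 = 10.77 MHz, passes unchanged.
Distinct values: {1.08 MHz, 6.18 MHz, 9.66 MHz, 10.36 MHz, 10.48 MHz} → 5.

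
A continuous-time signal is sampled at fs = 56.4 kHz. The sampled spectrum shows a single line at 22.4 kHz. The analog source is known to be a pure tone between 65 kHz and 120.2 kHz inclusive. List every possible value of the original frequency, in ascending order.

Frequencies that alias to 22.4 kHz are k·fs ± 22.4 kHz for integer k ≥ 0.
k=0: 22.4 kHz.
k=1: 34 kHz, 78.8 kHz.
k=2: 90.4 kHz, 135.2 kHz.
k=3: 146.8 kHz, 191.6 kHz.
Within [65 kHz, 120.2 kHz]: 78.8 kHz, 90.4 kHz.

78.8 kHz, 90.4 kHz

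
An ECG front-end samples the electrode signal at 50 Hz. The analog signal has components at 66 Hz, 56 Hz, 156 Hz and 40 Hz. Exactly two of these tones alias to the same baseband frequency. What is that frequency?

6 Hz

fs/2 = 25 Hz.
66 Hz mod fs = 16 Hz.
16 Hz ≤ fs/2 = 25 Hz, appears at 16 Hz.
56 Hz mod fs = 6 Hz.
6 Hz ≤ fs/2 = 25 Hz, appears at 6 Hz.
156 Hz mod fs = 6 Hz.
6 Hz ≤ fs/2 = 25 Hz, appears at 6 Hz.
40 Hz > fs/2 = 25 Hz, folds to fs − 40 Hz = 10 Hz.
56 Hz and 156 Hz both map to 6 Hz.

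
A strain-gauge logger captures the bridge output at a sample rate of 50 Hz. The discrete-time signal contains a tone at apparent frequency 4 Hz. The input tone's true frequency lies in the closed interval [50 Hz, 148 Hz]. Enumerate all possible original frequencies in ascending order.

Frequencies that alias to 4 Hz are k·fs ± 4 Hz for integer k ≥ 0.
k=0: 4 Hz.
k=1: 46 Hz, 54 Hz.
k=2: 96 Hz, 104 Hz.
k=3: 146 Hz, 154 Hz.
k=4: 196 Hz, 204 Hz.
Within [50 Hz, 148 Hz]: 54 Hz, 96 Hz, 104 Hz, 146 Hz.

54 Hz, 96 Hz, 104 Hz, 146 Hz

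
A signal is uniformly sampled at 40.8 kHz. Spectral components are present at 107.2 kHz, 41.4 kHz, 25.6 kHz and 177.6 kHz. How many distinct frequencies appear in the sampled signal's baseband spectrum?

3

fs/2 = 20.4 kHz.
107.2 kHz mod fs = 25.6 kHz.
25.6 kHz > fs/2 = 20.4 kHz, folds to fs − 25.6 kHz = 15.2 kHz.
41.4 kHz mod fs = 0.6 kHz.
0.6 kHz ≤ fs/2 = 20.4 kHz, appears at 0.6 kHz.
25.6 kHz > fs/2 = 20.4 kHz, folds to fs − 25.6 kHz = 15.2 kHz.
177.6 kHz mod fs = 14.4 kHz.
14.4 kHz ≤ fs/2 = 20.4 kHz, appears at 14.4 kHz.
Distinct values: {0.6 kHz, 14.4 kHz, 15.2 kHz} → 3.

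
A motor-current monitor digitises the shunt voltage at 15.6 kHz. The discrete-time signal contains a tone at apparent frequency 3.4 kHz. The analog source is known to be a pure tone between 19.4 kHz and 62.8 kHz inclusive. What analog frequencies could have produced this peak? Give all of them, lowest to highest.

Frequencies that alias to 3.4 kHz are k·fs ± 3.4 kHz for integer k ≥ 0.
k=0: 3.4 kHz.
k=1: 12.2 kHz, 19 kHz.
k=2: 27.8 kHz, 34.6 kHz.
k=3: 43.4 kHz, 50.2 kHz.
k=4: 59 kHz, 65.8 kHz.
k=5: 74.6 kHz, 81.4 kHz.
Within [19.4 kHz, 62.8 kHz]: 27.8 kHz, 34.6 kHz, 43.4 kHz, 50.2 kHz, 59 kHz.

27.8 kHz, 34.6 kHz, 43.4 kHz, 50.2 kHz, 59 kHz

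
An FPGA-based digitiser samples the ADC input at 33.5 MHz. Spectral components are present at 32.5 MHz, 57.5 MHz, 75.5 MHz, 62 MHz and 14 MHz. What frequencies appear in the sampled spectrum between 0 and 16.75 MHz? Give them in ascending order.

1 MHz, 5 MHz, 8.5 MHz, 9.5 MHz, 14 MHz

fs/2 = 16.75 MHz.
32.5 MHz > fs/2 = 16.75 MHz, folds to fs − 32.5 MHz = 1 MHz.
57.5 MHz mod fs = 24 MHz.
24 MHz > fs/2 = 16.75 MHz, folds to fs − 24 MHz = 9.5 MHz.
75.5 MHz mod fs = 8.5 MHz.
8.5 MHz ≤ fs/2 = 16.75 MHz, appears at 8.5 MHz.
62 MHz mod fs = 28.5 MHz.
28.5 MHz > fs/2 = 16.75 MHz, folds to fs − 28.5 MHz = 5 MHz.
14 MHz ≤ fs/2 = 16.75 MHz, passes unchanged.
Distinct values: {1 MHz, 5 MHz, 8.5 MHz, 9.5 MHz, 14 MHz}.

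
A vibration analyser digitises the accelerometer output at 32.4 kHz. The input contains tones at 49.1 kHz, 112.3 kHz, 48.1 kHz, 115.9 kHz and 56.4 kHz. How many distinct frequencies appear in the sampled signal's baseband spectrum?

4

fs/2 = 16.2 kHz.
49.1 kHz mod fs = 16.7 kHz.
16.7 kHz > fs/2 = 16.2 kHz, folds to fs − 16.7 kHz = 15.7 kHz.
112.3 kHz mod fs = 15.1 kHz.
15.1 kHz ≤ fs/2 = 16.2 kHz, appears at 15.1 kHz.
48.1 kHz mod fs = 15.7 kHz.
15.7 kHz ≤ fs/2 = 16.2 kHz, appears at 15.7 kHz.
115.9 kHz mod fs = 18.7 kHz.
18.7 kHz > fs/2 = 16.2 kHz, folds to fs − 18.7 kHz = 13.7 kHz.
56.4 kHz mod fs = 24 kHz.
24 kHz > fs/2 = 16.2 kHz, folds to fs − 24 kHz = 8.4 kHz.
Distinct values: {8.4 kHz, 13.7 kHz, 15.1 kHz, 15.7 kHz} → 4.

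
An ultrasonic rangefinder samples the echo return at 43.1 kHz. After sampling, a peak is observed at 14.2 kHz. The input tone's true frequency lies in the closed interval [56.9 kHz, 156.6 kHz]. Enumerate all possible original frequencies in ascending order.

57.3 kHz, 72 kHz, 100.4 kHz, 115.1 kHz, 143.5 kHz

Frequencies that alias to 14.2 kHz are k·fs ± 14.2 kHz for integer k ≥ 0.
k=0: 14.2 kHz.
k=1: 28.9 kHz, 57.3 kHz.
k=2: 72 kHz, 100.4 kHz.
k=3: 115.1 kHz, 143.5 kHz.
k=4: 158.2 kHz, 186.6 kHz.
Within [56.9 kHz, 156.6 kHz]: 57.3 kHz, 72 kHz, 100.4 kHz, 115.1 kHz, 143.5 kHz.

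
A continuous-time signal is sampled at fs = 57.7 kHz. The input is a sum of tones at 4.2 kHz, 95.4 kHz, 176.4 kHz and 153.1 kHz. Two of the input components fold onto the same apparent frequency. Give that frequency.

20 kHz

fs/2 = 28.85 kHz.
4.2 kHz ≤ fs/2 = 28.85 kHz, passes unchanged.
95.4 kHz mod fs = 37.7 kHz.
37.7 kHz > fs/2 = 28.85 kHz, folds to fs − 37.7 kHz = 20 kHz.
176.4 kHz mod fs = 3.3 kHz.
3.3 kHz ≤ fs/2 = 28.85 kHz, appears at 3.3 kHz.
153.1 kHz mod fs = 37.7 kHz.
37.7 kHz > fs/2 = 28.85 kHz, folds to fs − 37.7 kHz = 20 kHz.
95.4 kHz and 153.1 kHz both map to 20 kHz.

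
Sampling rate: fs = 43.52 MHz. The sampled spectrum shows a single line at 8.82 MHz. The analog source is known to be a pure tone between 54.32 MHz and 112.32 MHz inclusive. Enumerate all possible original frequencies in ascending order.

Frequencies that alias to 8.82 MHz are k·fs ± 8.82 MHz for integer k ≥ 0.
k=0: 8.82 MHz.
k=1: 34.7 MHz, 52.34 MHz.
k=2: 78.22 MHz, 95.86 MHz.
k=3: 121.74 MHz, 139.38 MHz.
Within [54.32 MHz, 112.32 MHz]: 78.22 MHz, 95.86 MHz.

78.22 MHz, 95.86 MHz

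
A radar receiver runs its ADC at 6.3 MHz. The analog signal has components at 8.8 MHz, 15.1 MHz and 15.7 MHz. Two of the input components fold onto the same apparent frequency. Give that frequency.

2.5 MHz

fs/2 = 3.15 MHz.
8.8 MHz mod fs = 2.5 MHz.
2.5 MHz ≤ fs/2 = 3.15 MHz, appears at 2.5 MHz.
15.1 MHz mod fs = 2.5 MHz.
2.5 MHz ≤ fs/2 = 3.15 MHz, appears at 2.5 MHz.
15.7 MHz mod fs = 3.1 MHz.
3.1 MHz ≤ fs/2 = 3.15 MHz, appears at 3.1 MHz.
8.8 MHz and 15.1 MHz both map to 2.5 MHz.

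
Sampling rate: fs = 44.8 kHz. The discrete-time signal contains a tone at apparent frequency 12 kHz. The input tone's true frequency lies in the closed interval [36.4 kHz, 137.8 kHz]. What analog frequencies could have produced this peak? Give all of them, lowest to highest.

Frequencies that alias to 12 kHz are k·fs ± 12 kHz for integer k ≥ 0.
k=0: 12 kHz.
k=1: 32.8 kHz, 56.8 kHz.
k=2: 77.6 kHz, 101.6 kHz.
k=3: 122.4 kHz, 146.4 kHz.
k=4: 167.2 kHz, 191.2 kHz.
Within [36.4 kHz, 137.8 kHz]: 56.8 kHz, 77.6 kHz, 101.6 kHz, 122.4 kHz.

56.8 kHz, 77.6 kHz, 101.6 kHz, 122.4 kHz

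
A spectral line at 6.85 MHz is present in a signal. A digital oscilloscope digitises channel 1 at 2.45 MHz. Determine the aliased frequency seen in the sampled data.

6.85 MHz mod fs = 1.95 MHz.
1.95 MHz > fs/2 = 1.225 MHz, folds to fs − 1.95 MHz = 0.5 MHz.

0.5 MHz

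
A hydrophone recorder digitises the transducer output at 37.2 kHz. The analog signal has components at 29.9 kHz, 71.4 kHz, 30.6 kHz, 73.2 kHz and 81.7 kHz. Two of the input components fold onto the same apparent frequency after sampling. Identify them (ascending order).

fs/2 = 18.6 kHz.
29.9 kHz > fs/2 = 18.6 kHz, folds to fs − 29.9 kHz = 7.3 kHz.
71.4 kHz mod fs = 34.2 kHz.
34.2 kHz > fs/2 = 18.6 kHz, folds to fs − 34.2 kHz = 3 kHz.
30.6 kHz > fs/2 = 18.6 kHz, folds to fs − 30.6 kHz = 6.6 kHz.
73.2 kHz mod fs = 36 kHz.
36 kHz > fs/2 = 18.6 kHz, folds to fs − 36 kHz = 1.2 kHz.
81.7 kHz mod fs = 7.3 kHz.
7.3 kHz ≤ fs/2 = 18.6 kHz, appears at 7.3 kHz.
29.9 kHz and 81.7 kHz both map to 7.3 kHz.

29.9 kHz, 81.7 kHz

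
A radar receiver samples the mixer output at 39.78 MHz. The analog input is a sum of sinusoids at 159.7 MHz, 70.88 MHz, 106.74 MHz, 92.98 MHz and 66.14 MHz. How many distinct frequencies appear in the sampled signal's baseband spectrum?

fs/2 = 19.89 MHz.
159.7 MHz mod fs = 0.58 MHz.
0.58 MHz ≤ fs/2 = 19.89 MHz, appears at 0.58 MHz.
70.88 MHz mod fs = 31.1 MHz.
31.1 MHz > fs/2 = 19.89 MHz, folds to fs − 31.1 MHz = 8.68 MHz.
106.74 MHz mod fs = 27.18 MHz.
27.18 MHz > fs/2 = 19.89 MHz, folds to fs − 27.18 MHz = 12.6 MHz.
92.98 MHz mod fs = 13.42 MHz.
13.42 MHz ≤ fs/2 = 19.89 MHz, appears at 13.42 MHz.
66.14 MHz mod fs = 26.36 MHz.
26.36 MHz > fs/2 = 19.89 MHz, folds to fs − 26.36 MHz = 13.42 MHz.
Distinct values: {0.58 MHz, 8.68 MHz, 12.6 MHz, 13.42 MHz} → 4.

4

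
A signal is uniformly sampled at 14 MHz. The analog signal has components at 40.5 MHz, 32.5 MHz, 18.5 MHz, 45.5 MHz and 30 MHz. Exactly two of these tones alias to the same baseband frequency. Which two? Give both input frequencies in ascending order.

18.5 MHz, 32.5 MHz

fs/2 = 7 MHz.
40.5 MHz mod fs = 12.5 MHz.
12.5 MHz > fs/2 = 7 MHz, folds to fs − 12.5 MHz = 1.5 MHz.
32.5 MHz mod fs = 4.5 MHz.
4.5 MHz ≤ fs/2 = 7 MHz, appears at 4.5 MHz.
18.5 MHz mod fs = 4.5 MHz.
4.5 MHz ≤ fs/2 = 7 MHz, appears at 4.5 MHz.
45.5 MHz mod fs = 3.5 MHz.
3.5 MHz ≤ fs/2 = 7 MHz, appears at 3.5 MHz.
30 MHz mod fs = 2 MHz.
2 MHz ≤ fs/2 = 7 MHz, appears at 2 MHz.
18.5 MHz and 32.5 MHz both map to 4.5 MHz.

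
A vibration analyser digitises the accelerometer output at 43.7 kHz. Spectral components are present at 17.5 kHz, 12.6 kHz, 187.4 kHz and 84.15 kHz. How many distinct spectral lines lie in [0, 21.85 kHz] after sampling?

fs/2 = 21.85 kHz.
17.5 kHz ≤ fs/2 = 21.85 kHz, passes unchanged.
12.6 kHz ≤ fs/2 = 21.85 kHz, passes unchanged.
187.4 kHz mod fs = 12.6 kHz.
12.6 kHz ≤ fs/2 = 21.85 kHz, appears at 12.6 kHz.
84.15 kHz mod fs = 40.45 kHz.
40.45 kHz > fs/2 = 21.85 kHz, folds to fs − 40.45 kHz = 3.25 kHz.
Distinct values: {3.25 kHz, 12.6 kHz, 17.5 kHz} → 3.

3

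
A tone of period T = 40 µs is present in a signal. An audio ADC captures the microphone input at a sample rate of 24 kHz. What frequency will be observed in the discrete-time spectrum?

T = 40 µs → f = 1/T = 25 kHz.
25 kHz mod fs = 1 kHz.
1 kHz ≤ fs/2 = 12 kHz, appears at 1 kHz.

1 kHz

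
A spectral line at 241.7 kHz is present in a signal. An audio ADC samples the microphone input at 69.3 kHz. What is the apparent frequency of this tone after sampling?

33.8 kHz

241.7 kHz mod fs = 33.8 kHz.
33.8 kHz ≤ fs/2 = 34.65 kHz, appears at 33.8 kHz.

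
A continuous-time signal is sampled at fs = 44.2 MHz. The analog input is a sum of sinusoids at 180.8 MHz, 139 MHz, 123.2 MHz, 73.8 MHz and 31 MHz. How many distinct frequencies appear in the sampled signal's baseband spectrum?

5

fs/2 = 22.1 MHz.
180.8 MHz mod fs = 4 MHz.
4 MHz ≤ fs/2 = 22.1 MHz, appears at 4 MHz.
139 MHz mod fs = 6.4 MHz.
6.4 MHz ≤ fs/2 = 22.1 MHz, appears at 6.4 MHz.
123.2 MHz mod fs = 34.8 MHz.
34.8 MHz > fs/2 = 22.1 MHz, folds to fs − 34.8 MHz = 9.4 MHz.
73.8 MHz mod fs = 29.6 MHz.
29.6 MHz > fs/2 = 22.1 MHz, folds to fs − 29.6 MHz = 14.6 MHz.
31 MHz > fs/2 = 22.1 MHz, folds to fs − 31 MHz = 13.2 MHz.
Distinct values: {4 MHz, 6.4 MHz, 9.4 MHz, 13.2 MHz, 14.6 MHz} → 5.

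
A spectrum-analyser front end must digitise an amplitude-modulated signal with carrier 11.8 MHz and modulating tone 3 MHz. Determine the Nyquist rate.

AM sidebands sit at fc ± fm = 8.8 MHz and 14.8 MHz.
Highest-frequency component: 14.8 MHz.
Nyquist rate = 2 × 14.8 MHz = 29.6 MHz.

29.6 MHz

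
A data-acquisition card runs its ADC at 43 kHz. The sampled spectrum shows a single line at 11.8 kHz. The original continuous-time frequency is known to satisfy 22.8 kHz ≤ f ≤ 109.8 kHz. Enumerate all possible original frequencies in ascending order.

31.2 kHz, 54.8 kHz, 74.2 kHz, 97.8 kHz

Frequencies that alias to 11.8 kHz are k·fs ± 11.8 kHz for integer k ≥ 0.
k=0: 11.8 kHz.
k=1: 31.2 kHz, 54.8 kHz.
k=2: 74.2 kHz, 97.8 kHz.
k=3: 117.2 kHz, 140.8 kHz.
Within [22.8 kHz, 109.8 kHz]: 31.2 kHz, 54.8 kHz, 74.2 kHz, 97.8 kHz.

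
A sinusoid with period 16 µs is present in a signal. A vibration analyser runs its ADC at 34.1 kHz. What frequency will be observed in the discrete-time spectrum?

T = 16 µs → f = 1/T = 62.5 kHz.
62.5 kHz mod fs = 28.4 kHz.
28.4 kHz > fs/2 = 17.05 kHz, folds to fs − 28.4 kHz = 5.7 kHz.

5.7 kHz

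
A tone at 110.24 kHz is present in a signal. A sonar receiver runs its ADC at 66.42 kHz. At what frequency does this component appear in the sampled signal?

110.24 kHz mod fs = 43.82 kHz.
43.82 kHz > fs/2 = 33.21 kHz, folds to fs − 43.82 kHz = 22.6 kHz.

22.6 kHz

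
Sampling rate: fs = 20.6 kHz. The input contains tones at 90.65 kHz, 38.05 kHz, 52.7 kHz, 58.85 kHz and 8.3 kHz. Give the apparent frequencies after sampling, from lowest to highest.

2.95 kHz, 3.15 kHz, 8.25 kHz, 8.3 kHz, 9.1 kHz

fs/2 = 10.3 kHz.
90.65 kHz mod fs = 8.25 kHz.
8.25 kHz ≤ fs/2 = 10.3 kHz, appears at 8.25 kHz.
38.05 kHz mod fs = 17.45 kHz.
17.45 kHz > fs/2 = 10.3 kHz, folds to fs − 17.45 kHz = 3.15 kHz.
52.7 kHz mod fs = 11.5 kHz.
11.5 kHz > fs/2 = 10.3 kHz, folds to fs − 11.5 kHz = 9.1 kHz.
58.85 kHz mod fs = 17.65 kHz.
17.65 kHz > fs/2 = 10.3 kHz, folds to fs − 17.65 kHz = 2.95 kHz.
8.3 kHz ≤ fs/2 = 10.3 kHz, passes unchanged.
Distinct values: {2.95 kHz, 3.15 kHz, 8.25 kHz, 8.3 kHz, 9.1 kHz}.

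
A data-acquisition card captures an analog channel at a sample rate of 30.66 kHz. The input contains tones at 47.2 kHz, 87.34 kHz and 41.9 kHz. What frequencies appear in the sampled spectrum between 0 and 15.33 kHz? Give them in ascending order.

fs/2 = 15.33 kHz.
47.2 kHz mod fs = 16.54 kHz.
16.54 kHz > fs/2 = 15.33 kHz, folds to fs − 16.54 kHz = 14.12 kHz.
87.34 kHz mod fs = 26.02 kHz.
26.02 kHz > fs/2 = 15.33 kHz, folds to fs − 26.02 kHz = 4.64 kHz.
41.9 kHz mod fs = 11.24 kHz.
11.24 kHz ≤ fs/2 = 15.33 kHz, appears at 11.24 kHz.
Distinct values: {4.64 kHz, 11.24 kHz, 14.12 kHz}.

4.64 kHz, 11.24 kHz, 14.12 kHz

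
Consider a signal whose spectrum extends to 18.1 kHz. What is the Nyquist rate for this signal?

36.2 kHz

Nyquist rate = 2 × 18.1 kHz = 36.2 kHz.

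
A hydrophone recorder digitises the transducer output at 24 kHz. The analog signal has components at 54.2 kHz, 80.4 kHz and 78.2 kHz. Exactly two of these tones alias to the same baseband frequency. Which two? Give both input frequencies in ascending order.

fs/2 = 12 kHz.
54.2 kHz mod fs = 6.2 kHz.
6.2 kHz ≤ fs/2 = 12 kHz, appears at 6.2 kHz.
80.4 kHz mod fs = 8.4 kHz.
8.4 kHz ≤ fs/2 = 12 kHz, appears at 8.4 kHz.
78.2 kHz mod fs = 6.2 kHz.
6.2 kHz ≤ fs/2 = 12 kHz, appears at 6.2 kHz.
54.2 kHz and 78.2 kHz both map to 6.2 kHz.

54.2 kHz, 78.2 kHz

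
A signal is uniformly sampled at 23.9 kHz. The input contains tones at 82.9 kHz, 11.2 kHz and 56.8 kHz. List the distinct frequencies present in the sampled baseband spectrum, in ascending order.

9 kHz, 11.2 kHz

fs/2 = 11.95 kHz.
82.9 kHz mod fs = 11.2 kHz.
11.2 kHz ≤ fs/2 = 11.95 kHz, appears at 11.2 kHz.
11.2 kHz ≤ fs/2 = 11.95 kHz, passes unchanged.
56.8 kHz mod fs = 9 kHz.
9 kHz ≤ fs/2 = 11.95 kHz, appears at 9 kHz.
Distinct values: {9 kHz, 11.2 kHz}.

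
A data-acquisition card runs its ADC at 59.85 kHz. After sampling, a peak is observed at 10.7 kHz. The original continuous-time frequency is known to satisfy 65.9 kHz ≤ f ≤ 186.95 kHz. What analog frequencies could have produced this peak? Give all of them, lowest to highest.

Frequencies that alias to 10.7 kHz are k·fs ± 10.7 kHz for integer k ≥ 0.
k=0: 10.7 kHz.
k=1: 49.15 kHz, 70.55 kHz.
k=2: 109 kHz, 130.4 kHz.
k=3: 168.85 kHz, 190.25 kHz.
k=4: 228.7 kHz, 250.1 kHz.
Within [65.9 kHz, 186.95 kHz]: 70.55 kHz, 109 kHz, 130.4 kHz, 168.85 kHz.

70.55 kHz, 109 kHz, 130.4 kHz, 168.85 kHz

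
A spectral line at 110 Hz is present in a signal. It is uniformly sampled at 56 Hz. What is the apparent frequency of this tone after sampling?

110 Hz mod fs = 54 Hz.
54 Hz > fs/2 = 28 Hz, folds to fs − 54 Hz = 2 Hz.

2 Hz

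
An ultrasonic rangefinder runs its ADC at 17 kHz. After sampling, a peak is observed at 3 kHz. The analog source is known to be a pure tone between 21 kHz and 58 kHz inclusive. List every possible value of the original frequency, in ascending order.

Frequencies that alias to 3 kHz are k·fs ± 3 kHz for integer k ≥ 0.
k=0: 3 kHz.
k=1: 14 kHz, 20 kHz.
k=2: 31 kHz, 37 kHz.
k=3: 48 kHz, 54 kHz.
k=4: 65 kHz, 71 kHz.
Within [21 kHz, 58 kHz]: 31 kHz, 37 kHz, 48 kHz, 54 kHz.

31 kHz, 37 kHz, 48 kHz, 54 kHz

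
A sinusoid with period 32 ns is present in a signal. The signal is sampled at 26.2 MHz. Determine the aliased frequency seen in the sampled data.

5.05 MHz

T = 32 ns → f = 1/T = 31.25 MHz.
31.25 MHz mod fs = 5.05 MHz.
5.05 MHz ≤ fs/2 = 13.1 MHz, appears at 5.05 MHz.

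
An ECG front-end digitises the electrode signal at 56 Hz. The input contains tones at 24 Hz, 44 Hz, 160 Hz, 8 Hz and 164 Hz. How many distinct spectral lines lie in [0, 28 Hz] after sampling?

4

fs/2 = 28 Hz.
24 Hz ≤ fs/2 = 28 Hz, passes unchanged.
44 Hz > fs/2 = 28 Hz, folds to fs − 44 Hz = 12 Hz.
160 Hz mod fs = 48 Hz.
48 Hz > fs/2 = 28 Hz, folds to fs − 48 Hz = 8 Hz.
8 Hz ≤ fs/2 = 28 Hz, passes unchanged.
164 Hz mod fs = 52 Hz.
52 Hz > fs/2 = 28 Hz, folds to fs − 52 Hz = 4 Hz.
Distinct values: {4 Hz, 8 Hz, 12 Hz, 24 Hz} → 4.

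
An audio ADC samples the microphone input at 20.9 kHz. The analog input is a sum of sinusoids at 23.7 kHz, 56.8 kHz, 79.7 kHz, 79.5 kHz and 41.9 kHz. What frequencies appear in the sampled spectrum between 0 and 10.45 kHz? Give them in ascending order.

0.1 kHz, 2.8 kHz, 3.9 kHz, 4.1 kHz, 5.9 kHz

fs/2 = 10.45 kHz.
23.7 kHz mod fs = 2.8 kHz.
2.8 kHz ≤ fs/2 = 10.45 kHz, appears at 2.8 kHz.
56.8 kHz mod fs = 15 kHz.
15 kHz > fs/2 = 10.45 kHz, folds to fs − 15 kHz = 5.9 kHz.
79.7 kHz mod fs = 17 kHz.
17 kHz > fs/2 = 10.45 kHz, folds to fs − 17 kHz = 3.9 kHz.
79.5 kHz mod fs = 16.8 kHz.
16.8 kHz > fs/2 = 10.45 kHz, folds to fs − 16.8 kHz = 4.1 kHz.
41.9 kHz mod fs = 0.1 kHz.
0.1 kHz ≤ fs/2 = 10.45 kHz, appears at 0.1 kHz.
Distinct values: {0.1 kHz, 2.8 kHz, 3.9 kHz, 4.1 kHz, 5.9 kHz}.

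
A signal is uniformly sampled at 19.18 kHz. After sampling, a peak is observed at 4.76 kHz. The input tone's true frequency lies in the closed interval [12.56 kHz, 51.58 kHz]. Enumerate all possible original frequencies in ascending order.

14.42 kHz, 23.94 kHz, 33.6 kHz, 43.12 kHz

Frequencies that alias to 4.76 kHz are k·fs ± 4.76 kHz for integer k ≥ 0.
k=0: 4.76 kHz.
k=1: 14.42 kHz, 23.94 kHz.
k=2: 33.6 kHz, 43.12 kHz.
k=3: 52.78 kHz, 62.3 kHz.
Within [12.56 kHz, 51.58 kHz]: 14.42 kHz, 23.94 kHz, 33.6 kHz, 43.12 kHz.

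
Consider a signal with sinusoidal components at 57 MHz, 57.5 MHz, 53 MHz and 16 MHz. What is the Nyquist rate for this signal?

115 MHz

Highest-frequency component: 57.5 MHz.
Nyquist rate = 2 × 57.5 MHz = 115 MHz.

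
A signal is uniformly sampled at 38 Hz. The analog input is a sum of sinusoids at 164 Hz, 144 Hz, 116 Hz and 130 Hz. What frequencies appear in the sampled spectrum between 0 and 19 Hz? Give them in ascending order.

2 Hz, 8 Hz, 12 Hz, 16 Hz

fs/2 = 19 Hz.
164 Hz mod fs = 12 Hz.
12 Hz ≤ fs/2 = 19 Hz, appears at 12 Hz.
144 Hz mod fs = 30 Hz.
30 Hz > fs/2 = 19 Hz, folds to fs − 30 Hz = 8 Hz.
116 Hz mod fs = 2 Hz.
2 Hz ≤ fs/2 = 19 Hz, appears at 2 Hz.
130 Hz mod fs = 16 Hz.
16 Hz ≤ fs/2 = 19 Hz, appears at 16 Hz.
Distinct values: {2 Hz, 8 Hz, 12 Hz, 16 Hz}.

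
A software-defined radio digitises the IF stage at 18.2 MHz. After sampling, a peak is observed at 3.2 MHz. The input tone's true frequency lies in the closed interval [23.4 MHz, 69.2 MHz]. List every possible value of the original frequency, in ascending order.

Frequencies that alias to 3.2 MHz are k·fs ± 3.2 MHz for integer k ≥ 0.
k=0: 3.2 MHz.
k=1: 15 MHz, 21.4 MHz.
k=2: 33.2 MHz, 39.6 MHz.
k=3: 51.4 MHz, 57.8 MHz.
k=4: 69.6 MHz, 76 MHz.
Within [23.4 MHz, 69.2 MHz]: 33.2 MHz, 39.6 MHz, 51.4 MHz, 57.8 MHz.

33.2 MHz, 39.6 MHz, 51.4 MHz, 57.8 MHz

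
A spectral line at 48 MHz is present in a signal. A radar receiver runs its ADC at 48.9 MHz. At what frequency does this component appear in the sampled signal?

0.9 MHz

48 MHz > fs/2 = 24.45 MHz, folds to fs − 48 MHz = 0.9 MHz.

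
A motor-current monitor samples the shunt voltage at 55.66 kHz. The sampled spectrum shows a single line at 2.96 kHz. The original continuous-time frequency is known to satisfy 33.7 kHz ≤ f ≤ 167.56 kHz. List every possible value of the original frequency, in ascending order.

Frequencies that alias to 2.96 kHz are k·fs ± 2.96 kHz for integer k ≥ 0.
k=0: 2.96 kHz.
k=1: 52.7 kHz, 58.62 kHz.
k=2: 108.36 kHz, 114.28 kHz.
k=3: 164.02 kHz, 169.94 kHz.
k=4: 219.68 kHz, 225.6 kHz.
Within [33.7 kHz, 167.56 kHz]: 52.7 kHz, 58.62 kHz, 108.36 kHz, 114.28 kHz, 164.02 kHz.

52.7 kHz, 58.62 kHz, 108.36 kHz, 114.28 kHz, 164.02 kHz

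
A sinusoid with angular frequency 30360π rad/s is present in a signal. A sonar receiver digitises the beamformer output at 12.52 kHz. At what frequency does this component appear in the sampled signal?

2.66 kHz

ω = 30360π rad/s → f = ω/(2π) = 15180 Hz = 15.18 kHz.
15.18 kHz mod fs = 2.66 kHz.
2.66 kHz ≤ fs/2 = 6.26 kHz, appears at 2.66 kHz.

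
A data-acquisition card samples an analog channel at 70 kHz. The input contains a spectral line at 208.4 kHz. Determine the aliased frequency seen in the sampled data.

208.4 kHz mod fs = 68.4 kHz.
68.4 kHz > fs/2 = 35 kHz, folds to fs − 68.4 kHz = 1.6 kHz.

1.6 kHz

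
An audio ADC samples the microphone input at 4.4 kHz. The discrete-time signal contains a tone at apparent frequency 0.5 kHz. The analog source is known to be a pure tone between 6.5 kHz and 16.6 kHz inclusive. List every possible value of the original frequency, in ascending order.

Frequencies that alias to 0.5 kHz are k·fs ± 0.5 kHz for integer k ≥ 0.
k=0: 0.5 kHz.
k=1: 3.9 kHz, 4.9 kHz.
k=2: 8.3 kHz, 9.3 kHz.
k=3: 12.7 kHz, 13.7 kHz.
k=4: 17.1 kHz, 18.1 kHz.
Within [6.5 kHz, 16.6 kHz]: 8.3 kHz, 9.3 kHz, 12.7 kHz, 13.7 kHz.

8.3 kHz, 9.3 kHz, 12.7 kHz, 13.7 kHz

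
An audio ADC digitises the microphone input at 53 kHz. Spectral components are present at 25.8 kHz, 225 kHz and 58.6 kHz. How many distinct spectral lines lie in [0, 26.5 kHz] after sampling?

3

fs/2 = 26.5 kHz.
25.8 kHz ≤ fs/2 = 26.5 kHz, passes unchanged.
225 kHz mod fs = 13 kHz.
13 kHz ≤ fs/2 = 26.5 kHz, appears at 13 kHz.
58.6 kHz mod fs = 5.6 kHz.
5.6 kHz ≤ fs/2 = 26.5 kHz, appears at 5.6 kHz.
Distinct values: {5.6 kHz, 13 kHz, 25.8 kHz} → 3.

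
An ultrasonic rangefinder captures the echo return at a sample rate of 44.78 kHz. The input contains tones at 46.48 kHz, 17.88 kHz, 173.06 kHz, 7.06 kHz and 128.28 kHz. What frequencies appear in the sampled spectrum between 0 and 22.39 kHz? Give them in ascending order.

fs/2 = 22.39 kHz.
46.48 kHz mod fs = 1.7 kHz.
1.7 kHz ≤ fs/2 = 22.39 kHz, appears at 1.7 kHz.
17.88 kHz ≤ fs/2 = 22.39 kHz, passes unchanged.
173.06 kHz mod fs = 38.72 kHz.
38.72 kHz > fs/2 = 22.39 kHz, folds to fs − 38.72 kHz = 6.06 kHz.
7.06 kHz ≤ fs/2 = 22.39 kHz, passes unchanged.
128.28 kHz mod fs = 38.72 kHz.
38.72 kHz > fs/2 = 22.39 kHz, folds to fs − 38.72 kHz = 6.06 kHz.
Distinct values: {1.7 kHz, 6.06 kHz, 7.06 kHz, 17.88 kHz}.

1.7 kHz, 6.06 kHz, 7.06 kHz, 17.88 kHz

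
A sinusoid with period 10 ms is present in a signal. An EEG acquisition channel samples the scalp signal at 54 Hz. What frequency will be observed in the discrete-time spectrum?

T = 10 ms → f = 1/T = 100 Hz.
100 Hz mod fs = 46 Hz.
46 Hz > fs/2 = 27 Hz, folds to fs − 46 Hz = 8 Hz.

8 Hz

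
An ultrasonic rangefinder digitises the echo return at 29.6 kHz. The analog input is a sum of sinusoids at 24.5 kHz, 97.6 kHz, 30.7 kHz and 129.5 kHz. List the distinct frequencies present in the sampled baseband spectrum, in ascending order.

fs/2 = 14.8 kHz.
24.5 kHz > fs/2 = 14.8 kHz, folds to fs − 24.5 kHz = 5.1 kHz.
97.6 kHz mod fs = 8.8 kHz.
8.8 kHz ≤ fs/2 = 14.8 kHz, appears at 8.8 kHz.
30.7 kHz mod fs = 1.1 kHz.
1.1 kHz ≤ fs/2 = 14.8 kHz, appears at 1.1 kHz.
129.5 kHz mod fs = 11.1 kHz.
11.1 kHz ≤ fs/2 = 14.8 kHz, appears at 11.1 kHz.
Distinct values: {1.1 kHz, 5.1 kHz, 8.8 kHz, 11.1 kHz}.

1.1 kHz, 5.1 kHz, 8.8 kHz, 11.1 kHz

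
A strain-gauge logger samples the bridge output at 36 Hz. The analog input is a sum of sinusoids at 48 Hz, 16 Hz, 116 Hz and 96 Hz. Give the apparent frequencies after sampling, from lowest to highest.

fs/2 = 18 Hz.
48 Hz mod fs = 12 Hz.
12 Hz ≤ fs/2 = 18 Hz, appears at 12 Hz.
16 Hz ≤ fs/2 = 18 Hz, passes unchanged.
116 Hz mod fs = 8 Hz.
8 Hz ≤ fs/2 = 18 Hz, appears at 8 Hz.
96 Hz mod fs = 24 Hz.
24 Hz > fs/2 = 18 Hz, folds to fs − 24 Hz = 12 Hz.
Distinct values: {8 Hz, 12 Hz, 16 Hz}.

8 Hz, 12 Hz, 16 Hz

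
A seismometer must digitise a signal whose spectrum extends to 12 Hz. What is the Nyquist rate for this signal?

Nyquist rate = 2 × 12 Hz = 24 Hz.

24 Hz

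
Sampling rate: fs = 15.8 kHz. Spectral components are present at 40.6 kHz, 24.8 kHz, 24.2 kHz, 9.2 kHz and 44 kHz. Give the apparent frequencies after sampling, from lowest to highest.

fs/2 = 7.9 kHz.
40.6 kHz mod fs = 9 kHz.
9 kHz > fs/2 = 7.9 kHz, folds to fs − 9 kHz = 6.8 kHz.
24.8 kHz mod fs = 9 kHz.
9 kHz > fs/2 = 7.9 kHz, folds to fs − 9 kHz = 6.8 kHz.
24.2 kHz mod fs = 8.4 kHz.
8.4 kHz > fs/2 = 7.9 kHz, folds to fs − 8.4 kHz = 7.4 kHz.
9.2 kHz > fs/2 = 7.9 kHz, folds to fs − 9.2 kHz = 6.6 kHz.
44 kHz mod fs = 12.4 kHz.
12.4 kHz > fs/2 = 7.9 kHz, folds to fs − 12.4 kHz = 3.4 kHz.
Distinct values: {3.4 kHz, 6.6 kHz, 6.8 kHz, 7.4 kHz}.

3.4 kHz, 6.6 kHz, 6.8 kHz, 7.4 kHz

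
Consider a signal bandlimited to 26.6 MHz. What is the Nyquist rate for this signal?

53.2 MHz

Nyquist rate = 2 × 26.6 MHz = 53.2 MHz.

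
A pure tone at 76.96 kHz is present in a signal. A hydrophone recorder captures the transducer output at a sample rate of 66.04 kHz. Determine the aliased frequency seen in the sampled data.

76.96 kHz mod fs = 10.92 kHz.
10.92 kHz ≤ fs/2 = 33.02 kHz, appears at 10.92 kHz.

10.92 kHz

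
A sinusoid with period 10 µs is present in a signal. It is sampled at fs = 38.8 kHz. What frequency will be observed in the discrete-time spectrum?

16.4 kHz

T = 10 µs → f = 1/T = 100 kHz.
100 kHz mod fs = 22.4 kHz.
22.4 kHz > fs/2 = 19.4 kHz, folds to fs − 22.4 kHz = 16.4 kHz.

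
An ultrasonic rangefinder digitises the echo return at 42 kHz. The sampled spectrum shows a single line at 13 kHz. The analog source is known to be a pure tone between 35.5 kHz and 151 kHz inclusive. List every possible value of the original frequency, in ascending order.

Frequencies that alias to 13 kHz are k·fs ± 13 kHz for integer k ≥ 0.
k=0: 13 kHz.
k=1: 29 kHz, 55 kHz.
k=2: 71 kHz, 97 kHz.
k=3: 113 kHz, 139 kHz.
k=4: 155 kHz, 181 kHz.
Within [35.5 kHz, 151 kHz]: 55 kHz, 71 kHz, 97 kHz, 113 kHz, 139 kHz.

55 kHz, 71 kHz, 97 kHz, 113 kHz, 139 kHz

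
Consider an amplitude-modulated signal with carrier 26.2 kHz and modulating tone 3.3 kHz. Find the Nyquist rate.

59 kHz

AM sidebands sit at fc ± fm = 22.9 kHz and 29.5 kHz.
Highest-frequency component: 29.5 kHz.
Nyquist rate = 2 × 29.5 kHz = 59 kHz.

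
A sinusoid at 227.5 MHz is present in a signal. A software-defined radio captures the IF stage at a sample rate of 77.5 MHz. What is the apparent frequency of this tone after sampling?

227.5 MHz mod fs = 72.5 MHz.
72.5 MHz > fs/2 = 38.75 MHz, folds to fs − 72.5 MHz = 5 MHz.

5 MHz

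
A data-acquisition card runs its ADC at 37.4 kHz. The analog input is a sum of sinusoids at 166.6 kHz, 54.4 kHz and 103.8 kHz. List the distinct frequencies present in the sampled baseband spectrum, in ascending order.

8.4 kHz, 17 kHz

fs/2 = 18.7 kHz.
166.6 kHz mod fs = 17 kHz.
17 kHz ≤ fs/2 = 18.7 kHz, appears at 17 kHz.
54.4 kHz mod fs = 17 kHz.
17 kHz ≤ fs/2 = 18.7 kHz, appears at 17 kHz.
103.8 kHz mod fs = 29 kHz.
29 kHz > fs/2 = 18.7 kHz, folds to fs − 29 kHz = 8.4 kHz.
Distinct values: {8.4 kHz, 17 kHz}.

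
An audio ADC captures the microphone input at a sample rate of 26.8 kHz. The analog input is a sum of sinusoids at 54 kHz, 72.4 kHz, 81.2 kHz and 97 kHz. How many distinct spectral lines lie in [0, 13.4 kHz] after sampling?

fs/2 = 13.4 kHz.
54 kHz mod fs = 0.4 kHz.
0.4 kHz ≤ fs/2 = 13.4 kHz, appears at 0.4 kHz.
72.4 kHz mod fs = 18.8 kHz.
18.8 kHz > fs/2 = 13.4 kHz, folds to fs − 18.8 kHz = 8 kHz.
81.2 kHz mod fs = 0.8 kHz.
0.8 kHz ≤ fs/2 = 13.4 kHz, appears at 0.8 kHz.
97 kHz mod fs = 16.6 kHz.
16.6 kHz > fs/2 = 13.4 kHz, folds to fs − 16.6 kHz = 10.2 kHz.
Distinct values: {0.4 kHz, 0.8 kHz, 8 kHz, 10.2 kHz} → 4.

4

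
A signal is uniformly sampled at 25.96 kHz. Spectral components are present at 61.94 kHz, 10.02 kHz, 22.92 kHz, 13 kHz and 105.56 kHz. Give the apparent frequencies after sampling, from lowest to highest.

1.72 kHz, 3.04 kHz, 10.02 kHz, 12.96 kHz

fs/2 = 12.98 kHz.
61.94 kHz mod fs = 10.02 kHz.
10.02 kHz ≤ fs/2 = 12.98 kHz, appears at 10.02 kHz.
10.02 kHz ≤ fs/2 = 12.98 kHz, passes unchanged.
22.92 kHz > fs/2 = 12.98 kHz, folds to fs − 22.92 kHz = 3.04 kHz.
13 kHz > fs/2 = 12.98 kHz, folds to fs − 13 kHz = 12.96 kHz.
105.56 kHz mod fs = 1.72 kHz.
1.72 kHz ≤ fs/2 = 12.98 kHz, appears at 1.72 kHz.
Distinct values: {1.72 kHz, 3.04 kHz, 10.02 kHz, 12.96 kHz}.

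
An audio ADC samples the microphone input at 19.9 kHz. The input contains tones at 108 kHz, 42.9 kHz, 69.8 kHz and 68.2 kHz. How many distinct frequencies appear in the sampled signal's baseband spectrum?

fs/2 = 9.95 kHz.
108 kHz mod fs = 8.5 kHz.
8.5 kHz ≤ fs/2 = 9.95 kHz, appears at 8.5 kHz.
42.9 kHz mod fs = 3.1 kHz.
3.1 kHz ≤ fs/2 = 9.95 kHz, appears at 3.1 kHz.
69.8 kHz mod fs = 10.1 kHz.
10.1 kHz > fs/2 = 9.95 kHz, folds to fs − 10.1 kHz = 9.8 kHz.
68.2 kHz mod fs = 8.5 kHz.
8.5 kHz ≤ fs/2 = 9.95 kHz, appears at 8.5 kHz.
Distinct values: {3.1 kHz, 8.5 kHz, 9.8 kHz} → 3.

3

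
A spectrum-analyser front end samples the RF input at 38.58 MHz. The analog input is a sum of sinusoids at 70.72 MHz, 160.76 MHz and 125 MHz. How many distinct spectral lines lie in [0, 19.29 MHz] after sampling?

2

fs/2 = 19.29 MHz.
70.72 MHz mod fs = 32.14 MHz.
32.14 MHz > fs/2 = 19.29 MHz, folds to fs − 32.14 MHz = 6.44 MHz.
160.76 MHz mod fs = 6.44 MHz.
6.44 MHz ≤ fs/2 = 19.29 MHz, appears at 6.44 MHz.
125 MHz mod fs = 9.26 MHz.
9.26 MHz ≤ fs/2 = 19.29 MHz, appears at 9.26 MHz.
Distinct values: {6.44 MHz, 9.26 MHz} → 2.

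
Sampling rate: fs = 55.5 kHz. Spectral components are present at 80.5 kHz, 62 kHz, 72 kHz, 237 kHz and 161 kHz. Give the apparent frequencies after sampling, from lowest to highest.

fs/2 = 27.75 kHz.
80.5 kHz mod fs = 25 kHz.
25 kHz ≤ fs/2 = 27.75 kHz, appears at 25 kHz.
62 kHz mod fs = 6.5 kHz.
6.5 kHz ≤ fs/2 = 27.75 kHz, appears at 6.5 kHz.
72 kHz mod fs = 16.5 kHz.
16.5 kHz ≤ fs/2 = 27.75 kHz, appears at 16.5 kHz.
237 kHz mod fs = 15 kHz.
15 kHz ≤ fs/2 = 27.75 kHz, appears at 15 kHz.
161 kHz mod fs = 50 kHz.
50 kHz > fs/2 = 27.75 kHz, folds to fs − 50 kHz = 5.5 kHz.
Distinct values: {5.5 kHz, 6.5 kHz, 15 kHz, 16.5 kHz, 25 kHz}.

5.5 kHz, 6.5 kHz, 15 kHz, 16.5 kHz, 25 kHz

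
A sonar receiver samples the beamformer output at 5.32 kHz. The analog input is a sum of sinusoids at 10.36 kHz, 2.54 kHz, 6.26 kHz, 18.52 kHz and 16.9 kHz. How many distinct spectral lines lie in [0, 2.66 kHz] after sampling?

4

fs/2 = 2.66 kHz.
10.36 kHz mod fs = 5.04 kHz.
5.04 kHz > fs/2 = 2.66 kHz, folds to fs − 5.04 kHz = 0.28 kHz.
2.54 kHz ≤ fs/2 = 2.66 kHz, passes unchanged.
6.26 kHz mod fs = 0.94 kHz.
0.94 kHz ≤ fs/2 = 2.66 kHz, appears at 0.94 kHz.
18.52 kHz mod fs = 2.56 kHz.
2.56 kHz ≤ fs/2 = 2.66 kHz, appears at 2.56 kHz.
16.9 kHz mod fs = 0.94 kHz.
0.94 kHz ≤ fs/2 = 2.66 kHz, appears at 0.94 kHz.
Distinct values: {0.28 kHz, 0.94 kHz, 2.54 kHz, 2.56 kHz} → 4.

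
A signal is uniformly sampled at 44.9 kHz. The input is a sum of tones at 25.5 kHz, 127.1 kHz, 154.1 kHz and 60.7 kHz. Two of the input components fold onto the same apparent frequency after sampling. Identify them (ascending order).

25.5 kHz, 154.1 kHz

fs/2 = 22.45 kHz.
25.5 kHz > fs/2 = 22.45 kHz, folds to fs − 25.5 kHz = 19.4 kHz.
127.1 kHz mod fs = 37.3 kHz.
37.3 kHz > fs/2 = 22.45 kHz, folds to fs − 37.3 kHz = 7.6 kHz.
154.1 kHz mod fs = 19.4 kHz.
19.4 kHz ≤ fs/2 = 22.45 kHz, appears at 19.4 kHz.
60.7 kHz mod fs = 15.8 kHz.
15.8 kHz ≤ fs/2 = 22.45 kHz, appears at 15.8 kHz.
25.5 kHz and 154.1 kHz both map to 19.4 kHz.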